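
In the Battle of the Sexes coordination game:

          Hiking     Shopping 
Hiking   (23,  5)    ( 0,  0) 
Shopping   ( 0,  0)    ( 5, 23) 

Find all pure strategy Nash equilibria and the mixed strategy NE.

Pure NE: (Hiking, Hiking) and (Shopping, Shopping); Mixed NE: p = 0.8214, q = 0.1786

Work:
Check pure NE:
(Hiking, Hiking): (23, 5) - no unilateral deviation beneficial
(Shopping, Shopping): (5, 23) - no unilateral deviation beneficial
Mixed NE: P1 plays Hiking with p = 0.8214, P2 plays Hiking with q = 0.1786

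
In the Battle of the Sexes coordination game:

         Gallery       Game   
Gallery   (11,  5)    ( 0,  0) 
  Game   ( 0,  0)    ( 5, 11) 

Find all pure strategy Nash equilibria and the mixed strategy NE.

Pure NE: (Gallery, Gallery) and (Game, Game); Mixed NE: p = 0.6875, q = 0.3125

Work:
Check pure NE:
(Gallery, Gallery): (11, 5) - no unilateral deviation beneficial
(Game, Game): (5, 11) - no unilateral deviation beneficial
Mixed NE: P1 plays Gallery with p = 0.6875, P2 plays Gallery with q = 0.3125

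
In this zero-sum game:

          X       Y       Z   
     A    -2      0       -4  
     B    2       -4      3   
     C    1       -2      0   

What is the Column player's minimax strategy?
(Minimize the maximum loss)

Column should play Y, value = 0

Work:
Column player minimizes Row's maximum payoff:
Column X: max payoff to Row = 2
Column Y: max payoff to Row = 0
Column Z: max payoff to Row = 3
Minimum is 0, achieved by column Y.
Minimax strategy: Y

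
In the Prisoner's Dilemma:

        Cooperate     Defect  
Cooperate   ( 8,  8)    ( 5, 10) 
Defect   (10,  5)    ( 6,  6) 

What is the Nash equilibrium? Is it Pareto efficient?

(Defect, Defect) is NE; not Pareto efficient

Work:
Defect dominates Cooperate for both players:
If P2 cooperates: Defect (10) > Cooperate (8)
If P2 defects: Defect (6) > Cooperate (5)
NE: (Defect, Defect) with payoff (6, 6)
But (Cooperate, Cooperate) = (8, 8) Pareto dominates (6, 6)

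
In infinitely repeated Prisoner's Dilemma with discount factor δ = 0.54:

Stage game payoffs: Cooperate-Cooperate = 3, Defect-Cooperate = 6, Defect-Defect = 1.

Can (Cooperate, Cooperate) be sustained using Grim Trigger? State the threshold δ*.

δ* = 0.6; since δ = 0.54 < 0.6, cooperation cannot be sustained

Work:
For Grim Trigger:
Cooperate forever: 3/(1-δ)
Defect then punished: 6 + 1·δ/(1-δ)
Need: 3/(1-δ) ≥ 6 + 1·δ/(1-δ)
Solving: δ ≥ (T-R)/(T-P) = (6-3)/(6-1) = 0.6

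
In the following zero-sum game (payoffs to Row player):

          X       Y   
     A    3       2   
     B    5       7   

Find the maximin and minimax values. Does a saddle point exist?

Maximin = 5, Minimax = 5, Saddle: True

Work:
Row minimums: [2, 5] → maximin = 5
Column maximums: [5, 7] → minimax = 5
Saddle point exists! Game value = 5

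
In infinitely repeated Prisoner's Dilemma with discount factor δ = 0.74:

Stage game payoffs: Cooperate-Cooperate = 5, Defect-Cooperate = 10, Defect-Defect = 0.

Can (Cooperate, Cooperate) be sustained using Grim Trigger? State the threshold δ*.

δ* = 0.5; since δ = 0.74 ≥ 0.5, cooperation can be sustained

Work:
For Grim Trigger:
Cooperate forever: 5/(1-δ)
Defect then punished: 10 + 0·δ/(1-δ)
Need: 5/(1-δ) ≥ 10 + 0·δ/(1-δ)
Solving: δ ≥ (T-R)/(T-P) = (10-5)/(10-0) = 0.5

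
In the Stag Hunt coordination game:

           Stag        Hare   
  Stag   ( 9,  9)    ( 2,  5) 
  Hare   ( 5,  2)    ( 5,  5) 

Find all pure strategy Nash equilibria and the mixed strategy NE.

Pure NE: (Stag, Stag) and (Hare, Hare); Mixed NE: p = 0.4286, q = 0.4286

Work:
Check pure NE:
(Stag, Stag): (9, 9) - no unilateral deviation beneficial
(Hare, Hare): (5, 5) - no unilateral deviation beneficial
Mixed NE: P1 plays Stag with p = 0.4286, P2 plays Stag with q = 0.4286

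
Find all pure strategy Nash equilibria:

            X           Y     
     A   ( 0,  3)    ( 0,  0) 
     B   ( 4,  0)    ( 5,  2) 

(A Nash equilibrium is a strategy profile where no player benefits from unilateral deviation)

Nash equilibrium: (B, Y)

Work:
Best responses:
  P1 vs X: payoffs [0, 4] → best response B (payoff 4)
  P1 vs Y: payoffs [0, 5] → best response B (payoff 5)
  P2 vs A: payoffs [3, 0] → best response X (payoff 3)
  P2 vs B: payoffs [0, 2] → best response Y (payoff 2)
Mutual best responses: (B,Y) → Nash equilibria.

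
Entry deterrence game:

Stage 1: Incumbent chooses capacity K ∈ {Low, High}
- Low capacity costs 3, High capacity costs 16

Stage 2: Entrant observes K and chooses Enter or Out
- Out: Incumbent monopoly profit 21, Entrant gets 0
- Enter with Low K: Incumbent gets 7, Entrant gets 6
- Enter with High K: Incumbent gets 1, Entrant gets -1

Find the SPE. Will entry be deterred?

SPE: (High, Enter|Low, Out|High); Entry deterred. Incumbent net profit = 5

Work:
After Low K: Entrant enters (6 > 0)
After High K: Entrant stays out (-1 < 0)
Incumbent: Low → 7−3=4, High → 21−16=5
Incumbent chooses High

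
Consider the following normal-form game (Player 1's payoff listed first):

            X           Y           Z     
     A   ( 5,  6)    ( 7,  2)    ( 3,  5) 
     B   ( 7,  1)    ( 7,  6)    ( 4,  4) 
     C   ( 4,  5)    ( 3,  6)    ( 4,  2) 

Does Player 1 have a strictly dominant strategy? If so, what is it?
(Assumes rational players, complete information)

No strictly dominant strategy exists for Player 1

Work:
A strategy strictly dominates another if it gives a strictly higher payoff against every opponent action. Compare each pair of P1's strategies column-by-column:
  A vs B: [5 vs 7, 7 vs 7, 3 vs 4] → A does not strictly dominate B (column X: 5 ≤ 7)
  A vs C: [5 vs 4, 7 vs 3, 3 vs 4] → A does not strictly dominate C (column Z: 3 ≤ 4)
  B vs A: [7 vs 5, 7 vs 7, 4 vs 3] → B does not strictly dominate A (column Y: 7 ≤ 7)
  B vs C: [7 vs 4, 7 vs 3, 4 vs 4] → B does not strictly dominate C (column Z: 4 ≤ 4)
  C vs A: [4 vs 5, 3 vs 7, 4 vs 3] → C does not strictly dominate A (column X: 4 ≤ 5)
  C vs B: [4 vs 7, 3 vs 7, 4 vs 4] → C does not strictly dominate B (column X: 4 ≤ 7)
No single strategy strictly dominates all others → no strictly dominant strategy.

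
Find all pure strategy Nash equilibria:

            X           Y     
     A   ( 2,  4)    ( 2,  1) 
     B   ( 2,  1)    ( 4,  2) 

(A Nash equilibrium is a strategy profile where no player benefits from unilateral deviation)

Nash equilibrium: (A, X), (B, Y)

Work:
Best responses:
  P1 vs X: payoffs [2, 2] → best response A/B (payoff 2)
  P1 vs Y: payoffs [2, 4] → best response B (payoff 4)
  P2 vs A: payoffs [4, 1] → best response X (payoff 4)
  P2 vs B: payoffs [1, 2] → best response Y (payoff 2)
Mutual best responses: (A,X), (B,Y) → Nash equilibria.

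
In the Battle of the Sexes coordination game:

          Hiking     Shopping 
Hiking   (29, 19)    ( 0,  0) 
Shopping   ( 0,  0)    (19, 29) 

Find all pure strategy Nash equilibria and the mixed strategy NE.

Pure NE: (Hiking, Hiking) and (Shopping, Shopping); Mixed NE: p = 0.6042, q = 0.3958

Work:
Check pure NE:
(Hiking, Hiking): (29, 19) - no unilateral deviation beneficial
(Shopping, Shopping): (19, 29) - no unilateral deviation beneficial
Mixed NE: P1 plays Hiking with p = 0.6042, P2 plays Hiking with q = 0.3958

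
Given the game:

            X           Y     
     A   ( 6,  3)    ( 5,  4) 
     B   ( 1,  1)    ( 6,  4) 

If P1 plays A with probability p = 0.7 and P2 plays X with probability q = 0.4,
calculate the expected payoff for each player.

E[P1] = 4.98, E[P2] = 3.36

Work:
E[P1] = p·q·π₁(A,X) + p·(1-q)·π₁(A,Y) + (1-p)·q·π₁(B,X) + (1-p)·(1-q)·π₁(B,Y)
= 0.7·0.4·6 + 0.7·0.6·5 + 0.3·0.4·1 + 0.3·0.6·6
= 4.98

E[P2] = 3.36 (similar calculation)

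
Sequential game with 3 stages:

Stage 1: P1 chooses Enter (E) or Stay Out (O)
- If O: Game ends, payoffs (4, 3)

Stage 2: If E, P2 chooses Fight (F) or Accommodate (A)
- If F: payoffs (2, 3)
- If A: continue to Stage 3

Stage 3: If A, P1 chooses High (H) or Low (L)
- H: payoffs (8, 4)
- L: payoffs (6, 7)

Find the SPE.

SPE: (E, A, H); Outcome (8, 4)

Work:
Stage 3: P1 chooses H (8 vs 6)
Stage 2: P2: F->3, A->4 (anticipating H). Choose A
Stage 1: P1: O->4, E->8 (anticipating A, H). Choose E
SPE path: E -> A -> H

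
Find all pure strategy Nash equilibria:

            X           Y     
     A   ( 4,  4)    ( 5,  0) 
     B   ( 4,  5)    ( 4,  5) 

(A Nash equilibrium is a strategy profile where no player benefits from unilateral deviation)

Nash equilibrium: (A, X), (B, X)

Work:
Best responses:
  P1 vs X: payoffs [4, 4] → best response A/B (payoff 4)
  P1 vs Y: payoffs [5, 4] → best response A (payoff 5)
  P2 vs A: payoffs [4, 0] → best response X (payoff 4)
  P2 vs B: payoffs [5, 5] → best response X/Y (payoff 5)
Mutual best responses: (A,X), (B,X) → Nash equilibria.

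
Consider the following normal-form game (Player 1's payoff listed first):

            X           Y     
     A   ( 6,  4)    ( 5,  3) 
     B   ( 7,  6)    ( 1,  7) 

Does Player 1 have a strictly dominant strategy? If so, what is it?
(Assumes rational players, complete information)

No strictly dominant strategy exists for Player 1

Work:
A strategy strictly dominates another if it gives a strictly higher payoff against every opponent action. Compare each pair of P1's strategies column-by-column:
  A vs B: [6 vs 7, 5 vs 1] → A does not strictly dominate B (column X: 6 ≤ 7)
  B vs A: [7 vs 6, 1 vs 5] → B does not strictly dominate A (column Y: 1 ≤ 5)
No single strategy strictly dominates all others → no strictly dominant strategy.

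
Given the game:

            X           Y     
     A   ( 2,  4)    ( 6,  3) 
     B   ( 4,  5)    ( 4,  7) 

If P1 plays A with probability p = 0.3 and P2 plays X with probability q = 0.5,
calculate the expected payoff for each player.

E[P1] = 4.0, E[P2] = 5.25

Work:
E[P1] = p·q·π₁(A,X) + p·(1-q)·π₁(A,Y) + (1-p)·q·π₁(B,X) + (1-p)·(1-q)·π₁(B,Y)
= 0.3·0.5·2 + 0.3·0.5·6 + 0.7·0.5·4 + 0.7·0.5·4
= 4.0

E[P2] = 5.25 (similar calculation)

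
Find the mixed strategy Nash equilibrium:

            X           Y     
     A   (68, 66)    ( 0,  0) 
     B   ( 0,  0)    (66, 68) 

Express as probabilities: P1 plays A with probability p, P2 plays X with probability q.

p = 0.5075, q = 0.4925

Work:
Find probabilities that make opponent indifferent:
P2 chooses q to make P1 indifferent between A and B
P1 chooses p to make P2 indifferent between X and Y
Mixed NE: P1 plays (A: 0.5075, B: 0.4925), P2 plays (X: 0.4925, Y: 0.5075)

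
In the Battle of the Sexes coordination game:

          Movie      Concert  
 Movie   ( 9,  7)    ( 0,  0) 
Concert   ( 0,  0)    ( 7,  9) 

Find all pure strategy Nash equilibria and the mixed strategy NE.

Pure NE: (Movie, Movie) and (Concert, Concert); Mixed NE: p = 0.5625, q = 0.4375

Work:
Check pure NE:
(Movie, Movie): (9, 7) - no unilateral deviation beneficial
(Concert, Concert): (7, 9) - no unilateral deviation beneficial
Mixed NE: P1 plays Movie with p = 0.5625, P2 plays Movie with q = 0.4375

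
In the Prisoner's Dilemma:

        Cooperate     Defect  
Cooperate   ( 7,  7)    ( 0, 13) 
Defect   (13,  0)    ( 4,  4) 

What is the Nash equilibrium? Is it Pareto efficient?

(Defect, Defect) is NE; not Pareto efficient

Work:
Defect dominates Cooperate for both players:
If P2 cooperates: Defect (13) > Cooperate (7)
If P2 defects: Defect (4) > Cooperate (0)
NE: (Defect, Defect) with payoff (4, 4)
But (Cooperate, Cooperate) = (7, 7) Pareto dominates (4, 4)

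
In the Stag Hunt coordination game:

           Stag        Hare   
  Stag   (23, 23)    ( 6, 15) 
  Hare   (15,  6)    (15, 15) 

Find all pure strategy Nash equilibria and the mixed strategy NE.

Pure NE: (Stag, Stag) and (Hare, Hare); Mixed NE: p = 0.5294, q = 0.5294

Work:
Check pure NE:
(Stag, Stag): (23, 23) - no unilateral deviation beneficial
(Hare, Hare): (15, 15) - no unilateral deviation beneficial
Mixed NE: P1 plays Stag with p = 0.5294, P2 plays Stag with q = 0.5294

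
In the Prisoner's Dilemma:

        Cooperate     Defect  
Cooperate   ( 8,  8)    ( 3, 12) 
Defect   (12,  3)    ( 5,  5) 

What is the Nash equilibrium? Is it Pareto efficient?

(Defect, Defect) is NE; not Pareto efficient

Work:
Defect dominates Cooperate for both players:
If P2 cooperates: Defect (12) > Cooperate (8)
If P2 defects: Defect (5) > Cooperate (3)
NE: (Defect, Defect) with payoff (5, 5)
But (Cooperate, Cooperate) = (8, 8) Pareto dominates (5, 5)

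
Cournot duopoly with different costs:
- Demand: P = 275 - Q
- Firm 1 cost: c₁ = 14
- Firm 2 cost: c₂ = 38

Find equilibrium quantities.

q₁* = 95.0, q₂* = 71.0

Work:
Reaction: q₁ = (275 - 14 - q₂)/2
Reaction: q₂ = (275 - 38 - q₁)/2
Solve simultaneously:
q₁* = (275 - 2×14 + 38)/3 = 95.0
q₂* = (275 - 2×38 + 14)/3 = 71.0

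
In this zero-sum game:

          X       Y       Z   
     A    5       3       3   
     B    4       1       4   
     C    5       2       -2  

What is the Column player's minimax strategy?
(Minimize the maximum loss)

Column should play Y, value = 3

Work:
Column player minimizes Row's maximum payoff:
Column X: max payoff to Row = 5
Column Y: max payoff to Row = 3
Column Z: max payoff to Row = 4
Minimum is 3, achieved by column Y.
Minimax strategy: Y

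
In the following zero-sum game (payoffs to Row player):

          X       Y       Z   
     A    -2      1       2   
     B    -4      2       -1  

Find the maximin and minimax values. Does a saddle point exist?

Maximin = -2, Minimax = -2, Saddle: True

Work:
Row minimums: [-2, -4] → maximin = -2
Column maximums: [-2, 2, 2] → minimax = -2
Saddle point exists! Game value = -2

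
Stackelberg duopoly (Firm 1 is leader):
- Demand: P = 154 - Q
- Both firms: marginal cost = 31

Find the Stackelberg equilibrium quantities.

q₁* (leader) = 61.5, q₂* (follower) = 30.75

Work:
Follower's reaction: q₂ = (a - c - q₁)/2
Leader substitutes: π₁ = q₁·(a - q₁ - (a-c-q₁)/2 - c)
FOC: q₁* = (154 - 31)/2 = 61.50
Then: q₂* = (154 - 31 - 61.5)/2 = 30.75
Leader has first-mover advantage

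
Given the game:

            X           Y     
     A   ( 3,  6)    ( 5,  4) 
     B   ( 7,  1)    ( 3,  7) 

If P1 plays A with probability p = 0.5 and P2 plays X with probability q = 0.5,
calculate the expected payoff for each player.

E[P1] = 4.5, E[P2] = 4.5

Work:
E[P1] = p·q·π₁(A,X) + p·(1-q)·π₁(A,Y) + (1-p)·q·π₁(B,X) + (1-p)·(1-q)·π₁(B,Y)
= 0.5·0.5·3 + 0.5·0.5·5 + 0.5·0.5·7 + 0.5·0.5·3
= 4.5

E[P2] = 4.5 (similar calculation)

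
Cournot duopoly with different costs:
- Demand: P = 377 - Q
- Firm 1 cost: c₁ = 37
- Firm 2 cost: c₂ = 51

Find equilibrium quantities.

q₁* = 118.0, q₂* = 104.0

Work:
Reaction: q₁ = (377 - 37 - q₂)/2
Reaction: q₂ = (377 - 51 - q₁)/2
Solve simultaneously:
q₁* = (377 - 2×37 + 51)/3 = 118.0
q₂* = (377 - 2×51 + 37)/3 = 104.0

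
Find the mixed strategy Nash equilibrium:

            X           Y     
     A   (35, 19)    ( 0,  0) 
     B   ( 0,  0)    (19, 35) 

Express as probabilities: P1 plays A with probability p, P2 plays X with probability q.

p = 0.6481, q = 0.3519

Work:
Find probabilities that make opponent indifferent:
P2 chooses q to make P1 indifferent between A and B
P1 chooses p to make P2 indifferent between X and Y
Mixed NE: P1 plays (A: 0.6481, B: 0.3519), P2 plays (X: 0.3519, Y: 0.6481)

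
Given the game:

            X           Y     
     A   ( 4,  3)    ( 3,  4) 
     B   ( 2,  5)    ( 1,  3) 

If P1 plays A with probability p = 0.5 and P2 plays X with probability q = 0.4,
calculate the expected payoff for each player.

E[P1] = 2.4, E[P2] = 3.7

Work:
E[P1] = p·q·π₁(A,X) + p·(1-q)·π₁(A,Y) + (1-p)·q·π₁(B,X) + (1-p)·(1-q)·π₁(B,Y)
= 0.5·0.4·4 + 0.5·0.6·3 + 0.5·0.4·2 + 0.5·0.6·1
= 2.4

E[P2] = 3.7 (similar calculation)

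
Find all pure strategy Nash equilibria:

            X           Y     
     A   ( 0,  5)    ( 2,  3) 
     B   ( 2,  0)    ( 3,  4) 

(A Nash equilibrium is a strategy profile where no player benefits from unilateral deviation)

Nash equilibrium: (B, Y)

Work:
Best responses:
  P1 vs X: payoffs [0, 2] → best response B (payoff 2)
  P1 vs Y: payoffs [2, 3] → best response B (payoff 3)
  P2 vs A: payoffs [5, 3] → best response X (payoff 5)
  P2 vs B: payoffs [0, 4] → best response Y (payoff 4)
Mutual best responses: (B,Y) → Nash equilibria.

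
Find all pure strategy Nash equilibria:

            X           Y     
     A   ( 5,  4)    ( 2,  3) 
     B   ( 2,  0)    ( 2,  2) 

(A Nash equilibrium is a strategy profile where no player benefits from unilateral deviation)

Nash equilibrium: (A, X), (B, Y)

Work:
Best responses:
  P1 vs X: payoffs [5, 2] → best response A (payoff 5)
  P1 vs Y: payoffs [2, 2] → best response A/B (payoff 2)
  P2 vs A: payoffs [4, 3] → best response X (payoff 4)
  P2 vs B: payoffs [0, 2] → best response Y (payoff 2)
Mutual best responses: (A,X), (B,Y) → Nash equilibria.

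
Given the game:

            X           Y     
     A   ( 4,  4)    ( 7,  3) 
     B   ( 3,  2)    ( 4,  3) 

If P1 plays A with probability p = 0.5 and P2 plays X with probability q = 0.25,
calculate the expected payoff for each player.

E[P1] = 5.0, E[P2] = 3.0

Work:
E[P1] = p·q·π₁(A,X) + p·(1-q)·π₁(A,Y) + (1-p)·q·π₁(B,X) + (1-p)·(1-q)·π₁(B,Y)
= 0.5·0.25·4 + 0.5·0.75·7 + 0.5·0.25·3 + 0.5·0.75·4
= 5.0

E[P2] = 3.0 (similar calculation)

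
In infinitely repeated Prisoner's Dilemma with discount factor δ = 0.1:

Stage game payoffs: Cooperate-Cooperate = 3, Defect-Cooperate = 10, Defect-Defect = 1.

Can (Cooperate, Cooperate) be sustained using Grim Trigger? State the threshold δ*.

δ* = 0.7778; since δ = 0.1 < 0.7778, cooperation cannot be sustained

Work:
For Grim Trigger:
Cooperate forever: 3/(1-δ)
Defect then punished: 10 + 1·δ/(1-δ)
Need: 3/(1-δ) ≥ 10 + 1·δ/(1-δ)
Solving: δ ≥ (T-R)/(T-P) = (10-3)/(10-1) = 0.7778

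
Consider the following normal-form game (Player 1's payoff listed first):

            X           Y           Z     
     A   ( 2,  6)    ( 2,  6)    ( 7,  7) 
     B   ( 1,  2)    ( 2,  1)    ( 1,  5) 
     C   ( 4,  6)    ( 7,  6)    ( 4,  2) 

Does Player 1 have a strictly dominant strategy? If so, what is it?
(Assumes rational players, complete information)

No strictly dominant strategy exists for Player 1

Work:
A strategy strictly dominates another if it gives a strictly higher payoff against every opponent action. Compare each pair of P1's strategies column-by-column:
  A vs B: [2 vs 1, 2 vs 2, 7 vs 1] → A does not strictly dominate B (column Y: 2 ≤ 2)
  A vs C: [2 vs 4, 2 vs 7, 7 vs 4] → A does not strictly dominate C (column X: 2 ≤ 4)
  B vs A: [1 vs 2, 2 vs 2, 1 vs 7] → B does not strictly dominate A (column X: 1 ≤ 2)
  B vs C: [1 vs 4, 2 vs 7, 1 vs 4] → B does not strictly dominate C (column X: 1 ≤ 4)
  C vs A: [4 vs 2, 7 vs 2, 4 vs 7] → C does not strictly dominate A (column Z: 4 ≤ 7)
  C vs B: [4 vs 1, 7 vs 2, 4 vs 1] → C strictly dominates B
No single strategy strictly dominates all others → no strictly dominant strategy.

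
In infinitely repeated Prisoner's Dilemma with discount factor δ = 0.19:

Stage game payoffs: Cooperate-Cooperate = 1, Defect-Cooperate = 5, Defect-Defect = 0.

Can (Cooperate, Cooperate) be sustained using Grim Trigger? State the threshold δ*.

δ* = 0.8; since δ = 0.19 < 0.8, cooperation cannot be sustained

Work:
For Grim Trigger:
Cooperate forever: 1/(1-δ)
Defect then punished: 5 + 0·δ/(1-δ)
Need: 1/(1-δ) ≥ 5 + 0·δ/(1-δ)
Solving: δ ≥ (T-R)/(T-P) = (5-1)/(5-0) = 0.8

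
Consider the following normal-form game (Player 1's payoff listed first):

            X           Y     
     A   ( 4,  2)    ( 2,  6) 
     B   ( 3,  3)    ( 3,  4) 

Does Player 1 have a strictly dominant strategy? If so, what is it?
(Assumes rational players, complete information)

No strictly dominant strategy exists for Player 1

Work:
A strategy strictly dominates another if it gives a strictly higher payoff against every opponent action. Compare each pair of P1's strategies column-by-column:
  A vs B: [4 vs 3, 2 vs 3] → A does not strictly dominate B (column Y: 2 ≤ 3)
  B vs A: [3 vs 4, 3 vs 2] → B does not strictly dominate A (column X: 3 ≤ 4)
No single strategy strictly dominates all others → no strictly dominant strategy.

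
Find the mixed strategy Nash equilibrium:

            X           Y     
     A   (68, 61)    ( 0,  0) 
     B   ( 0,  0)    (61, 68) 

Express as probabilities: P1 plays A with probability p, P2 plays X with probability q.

p = 0.5271, q = 0.4729

Work:
Find probabilities that make opponent indifferent:
P2 chooses q to make P1 indifferent between A and B
P1 chooses p to make P2 indifferent between X and Y
Mixed NE: P1 plays (A: 0.5271, B: 0.4729), P2 plays (X: 0.4729, Y: 0.5271)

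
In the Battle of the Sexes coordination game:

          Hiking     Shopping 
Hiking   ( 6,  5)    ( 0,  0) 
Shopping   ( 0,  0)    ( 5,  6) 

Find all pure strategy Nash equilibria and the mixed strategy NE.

Pure NE: (Hiking, Hiking) and (Shopping, Shopping); Mixed NE: p = 0.5455, q = 0.4545

Work:
Check pure NE:
(Hiking, Hiking): (6, 5) - no unilateral deviation beneficial
(Shopping, Shopping): (5, 6) - no unilateral deviation beneficial
Mixed NE: P1 plays Hiking with p = 0.5455, P2 plays Hiking with q = 0.4545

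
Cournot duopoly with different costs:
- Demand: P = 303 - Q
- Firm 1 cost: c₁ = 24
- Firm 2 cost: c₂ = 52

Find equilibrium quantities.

q₁* = 102.33, q₂* = 74.33

Work:
Reaction: q₁ = (303 - 24 - q₂)/2
Reaction: q₂ = (303 - 52 - q₁)/2
Solve simultaneously:
q₁* = (303 - 2×24 + 52)/3 = 102.33
q₂* = (303 - 2×52 + 24)/3 = 74.33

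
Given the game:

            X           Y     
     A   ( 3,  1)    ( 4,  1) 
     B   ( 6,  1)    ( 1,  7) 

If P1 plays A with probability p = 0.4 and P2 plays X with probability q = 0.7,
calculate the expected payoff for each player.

E[P1] = 4.02, E[P2] = 2.08

Work:
E[P1] = p·q·π₁(A,X) + p·(1-q)·π₁(A,Y) + (1-p)·q·π₁(B,X) + (1-p)·(1-q)·π₁(B,Y)
= 0.4·0.7·3 + 0.4·0.3·4 + 0.6·0.7·6 + 0.6·0.3·1
= 4.02

E[P2] = 2.08 (similar calculation)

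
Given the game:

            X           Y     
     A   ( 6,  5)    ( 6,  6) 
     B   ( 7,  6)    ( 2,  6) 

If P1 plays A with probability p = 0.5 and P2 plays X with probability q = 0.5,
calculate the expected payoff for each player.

E[P1] = 5.25, E[P2] = 5.75

Work:
E[P1] = p·q·π₁(A,X) + p·(1-q)·π₁(A,Y) + (1-p)·q·π₁(B,X) + (1-p)·(1-q)·π₁(B,Y)
= 0.5·0.5·6 + 0.5·0.5·6 + 0.5·0.5·7 + 0.5·0.5·2
= 5.25

E[P2] = 5.75 (similar calculation)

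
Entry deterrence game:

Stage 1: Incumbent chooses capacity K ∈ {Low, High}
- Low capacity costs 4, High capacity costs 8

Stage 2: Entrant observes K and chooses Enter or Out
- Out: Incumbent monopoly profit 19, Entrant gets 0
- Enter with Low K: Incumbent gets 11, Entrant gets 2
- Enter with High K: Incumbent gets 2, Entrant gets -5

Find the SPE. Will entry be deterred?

SPE: (High, Enter|Low, Out|High); Entry deterred. Incumbent net profit = 11

Work:
After Low K: Entrant enters (2 > 0)
After High K: Entrant stays out (-5 < 0)
Incumbent: Low → 11−4=7, High → 19−8=11
Incumbent chooses High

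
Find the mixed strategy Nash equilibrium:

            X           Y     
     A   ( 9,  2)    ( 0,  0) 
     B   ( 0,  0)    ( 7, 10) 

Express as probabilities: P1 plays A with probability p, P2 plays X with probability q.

p = 0.8333, q = 0.4375

Work:
Find probabilities that make opponent indifferent:
P2 chooses q to make P1 indifferent between A and B
P1 chooses p to make P2 indifferent between X and Y
Mixed NE: P1 plays (A: 0.8333, B: 0.1667), P2 plays (X: 0.4375, Y: 0.5625)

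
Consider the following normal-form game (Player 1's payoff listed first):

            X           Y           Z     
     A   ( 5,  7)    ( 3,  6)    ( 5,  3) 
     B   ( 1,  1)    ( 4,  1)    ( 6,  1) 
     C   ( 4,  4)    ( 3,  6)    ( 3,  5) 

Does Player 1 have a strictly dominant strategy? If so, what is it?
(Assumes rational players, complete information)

No strictly dominant strategy exists for Player 1

Work:
A strategy strictly dominates another if it gives a strictly higher payoff against every opponent action. Compare each pair of P1's strategies column-by-column:
  A vs B: [5 vs 1, 3 vs 4, 5 vs 6] → A does not strictly dominate B (column Y: 3 ≤ 4)
  A vs C: [5 vs 4, 3 vs 3, 5 vs 3] → A does not strictly dominate C (column Y: 3 ≤ 3)
  B vs A: [1 vs 5, 4 vs 3, 6 vs 5] → B does not strictly dominate A (column X: 1 ≤ 5)
  B vs C: [1 vs 4, 4 vs 3, 6 vs 3] → B does not strictly dominate C (column X: 1 ≤ 4)
  C vs A: [4 vs 5, 3 vs 3, 3 vs 5] → C does not strictly dominate A (column X: 4 ≤ 5)
  C vs B: [4 vs 1, 3 vs 4, 3 vs 6] → C does not strictly dominate B (column Y: 3 ≤ 4)
No single strategy strictly dominates all others → no strictly dominant strategy.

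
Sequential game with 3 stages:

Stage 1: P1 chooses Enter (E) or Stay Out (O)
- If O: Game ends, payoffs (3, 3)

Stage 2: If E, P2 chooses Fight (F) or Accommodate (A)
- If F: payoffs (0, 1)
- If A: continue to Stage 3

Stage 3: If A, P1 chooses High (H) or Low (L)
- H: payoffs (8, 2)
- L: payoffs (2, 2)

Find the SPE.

SPE: (E, A, H); Outcome (8, 2)

Work:
Stage 3: P1 chooses H (8 vs 2)
Stage 2: P2: F->1, A->2 (anticipating H). Choose A
Stage 1: P1: O->3, E->8 (anticipating A, H). Choose E
SPE path: E -> A -> H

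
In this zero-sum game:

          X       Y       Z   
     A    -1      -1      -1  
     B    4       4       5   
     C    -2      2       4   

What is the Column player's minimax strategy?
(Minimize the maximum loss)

Column should play X or Y (all achieve the minimum), value = 4

Work:
Column player minimizes Row's maximum payoff:
Column X: max payoff to Row = 4
Column Y: max payoff to Row = 4
Column Z: max payoff to Row = 5
Minimum is 4, achieved by columns X, Y (tied).
Each of X or Y is a minimax strategy.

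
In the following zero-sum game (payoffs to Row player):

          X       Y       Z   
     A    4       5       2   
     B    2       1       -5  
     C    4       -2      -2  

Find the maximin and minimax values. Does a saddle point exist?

Maximin = 2, Minimax = 2, Saddle: True

Work:
Row minimums: [2, -5, -2] → maximin = 2
Column maximums: [4, 5, 2] → minimax = 2
Saddle point exists! Game value = 2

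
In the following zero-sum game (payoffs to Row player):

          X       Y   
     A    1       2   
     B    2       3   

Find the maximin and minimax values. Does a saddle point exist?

Maximin = 2, Minimax = 2, Saddle: True

Work:
Row minimums: [1, 2] → maximin = 2
Column maximums: [2, 3] → minimax = 2
Saddle point exists! Game value = 2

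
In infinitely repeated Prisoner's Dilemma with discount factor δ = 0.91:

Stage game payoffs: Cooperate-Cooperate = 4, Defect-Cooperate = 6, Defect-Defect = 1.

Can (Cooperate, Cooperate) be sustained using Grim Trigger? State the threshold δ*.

δ* = 0.4; since δ = 0.91 ≥ 0.4, cooperation can be sustained

Work:
For Grim Trigger:
Cooperate forever: 4/(1-δ)
Defect then punished: 6 + 1·δ/(1-δ)
Need: 4/(1-δ) ≥ 6 + 1·δ/(1-δ)
Solving: δ ≥ (T-R)/(T-P) = (6-4)/(6-1) = 0.4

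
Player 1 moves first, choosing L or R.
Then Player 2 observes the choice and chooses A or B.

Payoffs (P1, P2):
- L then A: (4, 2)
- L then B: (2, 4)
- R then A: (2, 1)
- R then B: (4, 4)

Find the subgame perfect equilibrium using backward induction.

P1 plays R, P2 plays B after L and B after R; Payoff (4, 4)

Work:
Backward induction:
After L: P2 chooses B → P1 gets 2
After R: P2 chooses B → P1 gets 4
P1 chooses R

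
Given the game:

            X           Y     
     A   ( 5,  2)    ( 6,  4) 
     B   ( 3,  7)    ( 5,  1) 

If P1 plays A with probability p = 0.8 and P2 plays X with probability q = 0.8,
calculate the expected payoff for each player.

E[P1] = 4.84, E[P2] = 3.08

Work:
E[P1] = p·q·π₁(A,X) + p·(1-q)·π₁(A,Y) + (1-p)·q·π₁(B,X) + (1-p)·(1-q)·π₁(B,Y)
= 0.8·0.8·5 + 0.8·0.2·6 + 0.2·0.8·3 + 0.2·0.2·5
= 4.84

E[P2] = 3.08 (similar calculation)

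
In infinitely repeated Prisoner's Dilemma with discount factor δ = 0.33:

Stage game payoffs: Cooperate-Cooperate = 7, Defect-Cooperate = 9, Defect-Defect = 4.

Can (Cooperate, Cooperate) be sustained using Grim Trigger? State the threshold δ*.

δ* = 0.4; since δ = 0.33 < 0.4, cooperation cannot be sustained

Work:
For Grim Trigger:
Cooperate forever: 7/(1-δ)
Defect then punished: 9 + 4·δ/(1-δ)
Need: 7/(1-δ) ≥ 9 + 4·δ/(1-δ)
Solving: δ ≥ (T-R)/(T-P) = (9-7)/(9-4) = 0.4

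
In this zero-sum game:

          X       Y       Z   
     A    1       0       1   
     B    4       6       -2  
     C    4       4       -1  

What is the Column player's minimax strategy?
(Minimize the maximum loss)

Column should play Z, value = 1

Work:
Column player minimizes Row's maximum payoff:
Column X: max payoff to Row = 4
Column Y: max payoff to Row = 6
Column Z: max payoff to Row = 1
Minimum is 1, achieved by column Z.
Minimax strategy: Z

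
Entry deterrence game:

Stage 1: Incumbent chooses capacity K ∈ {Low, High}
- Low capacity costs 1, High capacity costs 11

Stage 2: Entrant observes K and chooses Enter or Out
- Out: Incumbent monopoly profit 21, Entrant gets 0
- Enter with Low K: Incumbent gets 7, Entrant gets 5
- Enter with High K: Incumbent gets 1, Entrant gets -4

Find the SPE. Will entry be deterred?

SPE: (High, Enter|Low, Out|High); Entry deterred. Incumbent net profit = 10

Work:
After Low K: Entrant enters (5 > 0)
After High K: Entrant stays out (-4 < 0)
Incumbent: Low → 7−1=6, High → 21−11=10
Incumbent chooses High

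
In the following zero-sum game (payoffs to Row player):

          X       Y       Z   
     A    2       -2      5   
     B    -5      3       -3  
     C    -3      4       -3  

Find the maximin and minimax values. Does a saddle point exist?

Maximin = -2, Minimax = 2, Saddle: False

Work:
Row minimums: [-2, -5, -3] → maximin = -2
Column maximums: [2, 4, 5] → minimax = 2
No saddle point (maximin ≠ minimax). Mixed strategy needed.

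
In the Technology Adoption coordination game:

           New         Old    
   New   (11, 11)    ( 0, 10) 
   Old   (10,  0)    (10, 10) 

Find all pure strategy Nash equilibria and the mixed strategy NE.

Pure NE: (New, New) and (Old, Old); Mixed NE: p = 0.9091, q = 0.9091

Work:
Check pure NE:
(New, New): (11, 11) - no unilateral deviation beneficial
(Old, Old): (10, 10) - no unilateral deviation beneficial
Mixed NE: P1 plays New with p = 0.9091, P2 plays New with q = 0.9091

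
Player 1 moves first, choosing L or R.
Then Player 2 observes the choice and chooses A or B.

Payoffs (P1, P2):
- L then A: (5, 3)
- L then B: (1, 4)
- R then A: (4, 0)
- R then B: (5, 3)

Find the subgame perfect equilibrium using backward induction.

P1 plays R, P2 plays B after L and B after R; Payoff (5, 3)

Work:
Backward induction:
After L: P2 chooses B → P1 gets 1
After R: P2 chooses B → P1 gets 5
P1 chooses R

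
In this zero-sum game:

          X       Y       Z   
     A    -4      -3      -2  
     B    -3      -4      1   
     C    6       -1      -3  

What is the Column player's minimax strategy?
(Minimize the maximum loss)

Column should play Y, value = -1

Work:
Column player minimizes Row's maximum payoff:
Column X: max payoff to Row = 6
Column Y: max payoff to Row = -1
Column Z: max payoff to Row = 1
Minimum is -1, achieved by column Y.
Minimax strategy: Y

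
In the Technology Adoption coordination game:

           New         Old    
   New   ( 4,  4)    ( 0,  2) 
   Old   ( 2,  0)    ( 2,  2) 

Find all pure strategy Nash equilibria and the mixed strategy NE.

Pure NE: (New, New) and (Old, Old); Mixed NE: p = 0.5, q = 0.5

Work:
Check pure NE:
(New, New): (4, 4) - no unilateral deviation beneficial
(Old, Old): (2, 2) - no unilateral deviation beneficial
Mixed NE: P1 plays New with p = 0.5, P2 plays New with q = 0.5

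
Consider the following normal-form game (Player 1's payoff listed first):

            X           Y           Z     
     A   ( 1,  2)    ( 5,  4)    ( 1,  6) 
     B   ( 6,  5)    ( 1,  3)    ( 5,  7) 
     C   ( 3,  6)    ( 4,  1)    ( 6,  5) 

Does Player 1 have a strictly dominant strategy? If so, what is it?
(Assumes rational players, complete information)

No strictly dominant strategy exists for Player 1

Work:
A strategy strictly dominates another if it gives a strictly higher payoff against every opponent action. Compare each pair of P1's strategies column-by-column:
  A vs B: [1 vs 6, 5 vs 1, 1 vs 5] → A does not strictly dominate B (column X: 1 ≤ 6)
  A vs C: [1 vs 3, 5 vs 4, 1 vs 6] → A does not strictly dominate C (column X: 1 ≤ 3)
  B vs A: [6 vs 1, 1 vs 5, 5 vs 1] → B does not strictly dominate A (column Y: 1 ≤ 5)
  B vs C: [6 vs 3, 1 vs 4, 5 vs 6] → B does not strictly dominate C (column Y: 1 ≤ 4)
  C vs A: [3 vs 1, 4 vs 5, 6 vs 1] → C does not strictly dominate A (column Y: 4 ≤ 5)
  C vs B: [3 vs 6, 4 vs 1, 6 vs 5] → C does not strictly dominate B (column X: 3 ≤ 6)
No single strategy strictly dominates all others → no strictly dominant strategy.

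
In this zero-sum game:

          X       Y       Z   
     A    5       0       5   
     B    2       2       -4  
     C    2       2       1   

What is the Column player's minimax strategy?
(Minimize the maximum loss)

Column should play Y, value = 2

Work:
Column player minimizes Row's maximum payoff:
Column X: max payoff to Row = 5
Column Y: max payoff to Row = 2
Column Z: max payoff to Row = 5
Minimum is 2, achieved by column Y.
Minimax strategy: Y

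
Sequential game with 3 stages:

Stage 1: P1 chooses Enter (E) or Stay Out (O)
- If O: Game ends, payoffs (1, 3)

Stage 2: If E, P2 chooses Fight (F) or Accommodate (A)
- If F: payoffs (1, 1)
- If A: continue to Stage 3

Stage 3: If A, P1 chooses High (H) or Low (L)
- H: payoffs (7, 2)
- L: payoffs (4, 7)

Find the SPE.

SPE: (E, A, H); Outcome (7, 2)

Work:
Stage 3: P1 chooses H (7 vs 4)
Stage 2: P2: F->1, A->2 (anticipating H). Choose A
Stage 1: P1: O->1, E->7 (anticipating A, H). Choose E
SPE path: E -> A -> H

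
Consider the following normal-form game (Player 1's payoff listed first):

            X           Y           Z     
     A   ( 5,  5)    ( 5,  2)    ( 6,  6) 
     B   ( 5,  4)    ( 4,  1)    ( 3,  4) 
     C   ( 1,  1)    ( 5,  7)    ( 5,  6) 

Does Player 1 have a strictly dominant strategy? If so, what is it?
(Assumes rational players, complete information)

No strictly dominant strategy exists for Player 1

Work:
A strategy strictly dominates another if it gives a strictly higher payoff against every opponent action. Compare each pair of P1's strategies column-by-column:
  A vs B: [5 vs 5, 5 vs 4, 6 vs 3] → A does not strictly dominate B (column X: 5 ≤ 5)
  A vs C: [5 vs 1, 5 vs 5, 6 vs 5] → A does not strictly dominate C (column Y: 5 ≤ 5)
  B vs A: [5 vs 5, 4 vs 5, 3 vs 6] → B does not strictly dominate A (column X: 5 ≤ 5)
  B vs C: [5 vs 1, 4 vs 5, 3 vs 5] → B does not strictly dominate C (column Y: 4 ≤ 5)
  C vs A: [1 vs 5, 5 vs 5, 5 vs 6] → C does not strictly dominate A (column X: 1 ≤ 5)
  C vs B: [1 vs 5, 5 vs 4, 5 vs 3] → C does not strictly dominate B (column X: 1 ≤ 5)
No single strategy strictly dominates all others → no strictly dominant strategy.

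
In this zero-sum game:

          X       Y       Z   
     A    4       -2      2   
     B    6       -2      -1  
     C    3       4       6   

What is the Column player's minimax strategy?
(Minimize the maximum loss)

Column should play Y, value = 4

Work:
Column player minimizes Row's maximum payoff:
Column X: max payoff to Row = 6
Column Y: max payoff to Row = 4
Column Z: max payoff to Row = 6
Minimum is 4, achieved by column Y.
Minimax strategy: Y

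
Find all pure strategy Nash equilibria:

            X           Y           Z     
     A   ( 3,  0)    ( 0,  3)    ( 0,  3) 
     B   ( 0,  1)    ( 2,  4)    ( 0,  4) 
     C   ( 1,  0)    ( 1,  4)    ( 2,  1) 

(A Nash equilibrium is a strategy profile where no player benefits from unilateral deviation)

Nash equilibrium: (B, Y)

Work:
Best responses:
  P1 vs X: payoffs [3, 0, 1] → best response A (payoff 3)
  P1 vs Y: payoffs [0, 2, 1] → best response B (payoff 2)
  P1 vs Z: payoffs [0, 0, 2] → best response C (payoff 2)
  P2 vs A: payoffs [0, 3, 3] → best response Y/Z (payoff 3)
  P2 vs B: payoffs [1, 4, 4] → best response Y/Z (payoff 4)
  P2 vs C: payoffs [0, 4, 1] → best response Y (payoff 4)
Mutual best responses: (B,Y) → Nash equilibria.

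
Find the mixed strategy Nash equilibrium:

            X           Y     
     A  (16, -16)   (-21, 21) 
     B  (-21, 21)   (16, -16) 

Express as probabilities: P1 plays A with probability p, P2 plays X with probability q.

p = 0.5, q = 0.5

Work:
Find probabilities that make opponent indifferent:
P2 chooses q to make P1 indifferent between A and B
P1 chooses p to make P2 indifferent between X and Y
Mixed NE: P1 plays (A: 0.5, B: 0.5), P2 plays (X: 0.5, Y: 0.5)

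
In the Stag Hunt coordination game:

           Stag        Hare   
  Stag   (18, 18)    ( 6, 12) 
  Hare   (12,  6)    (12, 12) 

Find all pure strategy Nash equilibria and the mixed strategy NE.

Pure NE: (Stag, Stag) and (Hare, Hare); Mixed NE: p = 0.5, q = 0.5

Work:
Check pure NE:
(Stag, Stag): (18, 18) - no unilateral deviation beneficial
(Hare, Hare): (12, 12) - no unilateral deviation beneficial
Mixed NE: P1 plays Stag with p = 0.5, P2 plays Stag with q = 0.5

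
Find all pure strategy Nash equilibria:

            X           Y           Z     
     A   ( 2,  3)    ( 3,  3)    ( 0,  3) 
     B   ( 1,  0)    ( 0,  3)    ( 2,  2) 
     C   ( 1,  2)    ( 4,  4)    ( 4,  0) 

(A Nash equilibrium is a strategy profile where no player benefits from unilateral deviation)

Nash equilibrium: (A, X), (C, Y)

Work:
Best responses:
  P1 vs X: payoffs [2, 1, 1] → best response A (payoff 2)
  P1 vs Y: payoffs [3, 0, 4] → best response C (payoff 4)
  P1 vs Z: payoffs [0, 2, 4] → best response C (payoff 4)
  P2 vs A: payoffs [3, 3, 3] → best response X/Y/Z (payoff 3)
  P2 vs B: payoffs [0, 3, 2] → best response Y (payoff 3)
  P2 vs C: payoffs [2, 4, 0] → best response Y (payoff 4)
Mutual best responses: (A,X), (C,Y) → Nash equilibria.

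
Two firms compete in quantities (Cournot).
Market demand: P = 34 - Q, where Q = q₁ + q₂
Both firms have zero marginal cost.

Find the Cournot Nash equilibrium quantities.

q₁* = q₂* = 11.33; P* = 11.33

Work:
Profit: π_i = P·q_i = (a - q_i - q_j)·q_i
FOC: ∂π_i/∂q_i = a - 2q_i - q_j = 0
Reaction function: q_i = (34 - q_j)/2
Symmetry: q* = 34/3 = 11.33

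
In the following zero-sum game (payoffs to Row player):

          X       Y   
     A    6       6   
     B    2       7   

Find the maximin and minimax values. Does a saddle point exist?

Maximin = 6, Minimax = 6, Saddle: True

Work:
Row minimums: [6, 2] → maximin = 6
Column maximums: [6, 7] → minimax = 6
Saddle point exists! Game value = 6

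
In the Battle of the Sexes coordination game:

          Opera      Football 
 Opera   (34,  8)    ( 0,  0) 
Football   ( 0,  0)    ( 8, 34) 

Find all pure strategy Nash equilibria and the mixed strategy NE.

Pure NE: (Opera, Opera) and (Football, Football); Mixed NE: p = 0.8095, q = 0.1905

Work:
Check pure NE:
(Opera, Opera): (34, 8) - no unilateral deviation beneficial
(Football, Football): (8, 34) - no unilateral deviation beneficial
Mixed NE: P1 plays Opera with p = 0.8095, P2 plays Opera with q = 0.1905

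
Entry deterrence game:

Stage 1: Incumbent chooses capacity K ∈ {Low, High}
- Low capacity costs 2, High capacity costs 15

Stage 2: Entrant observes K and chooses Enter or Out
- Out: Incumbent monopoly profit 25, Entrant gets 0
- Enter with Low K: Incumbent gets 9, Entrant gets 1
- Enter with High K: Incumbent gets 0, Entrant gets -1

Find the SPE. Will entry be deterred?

SPE: (High, Enter|Low, Out|High); Entry deterred. Incumbent net profit = 10

Work:
After Low K: Entrant enters (1 > 0)
After High K: Entrant stays out (-1 < 0)
Incumbent: Low → 9−2=7, High → 25−15=10
Incumbent chooses High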